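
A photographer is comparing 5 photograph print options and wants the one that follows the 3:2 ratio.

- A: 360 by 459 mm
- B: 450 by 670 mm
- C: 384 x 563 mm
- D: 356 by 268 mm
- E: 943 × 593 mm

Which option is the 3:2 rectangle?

Target 3:2 ≈ 1.500.
A: 1.275 (Δ0.225)  B: 1.489 (Δ0.011)  C: 1.466 (Δ0.034)  D: 1.328 (Δ0.172)  E: 1.590 (Δ0.090)

B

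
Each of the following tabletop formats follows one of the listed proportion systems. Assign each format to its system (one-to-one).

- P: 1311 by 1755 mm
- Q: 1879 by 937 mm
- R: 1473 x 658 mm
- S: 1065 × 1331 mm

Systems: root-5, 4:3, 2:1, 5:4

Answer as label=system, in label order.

P = 1755/1311 ≈ 1.339 → 4:3 (1.333)
Q = 1879/937 ≈ 2.005 → 2:1 (2.000)
R = 1473/658 ≈ 2.239 → root-5 (2.236)
S = 1331/1065 ≈ 1.250 → 5:4 (1.250)

P=4:3, Q=2:1, R=root-5, S=5:4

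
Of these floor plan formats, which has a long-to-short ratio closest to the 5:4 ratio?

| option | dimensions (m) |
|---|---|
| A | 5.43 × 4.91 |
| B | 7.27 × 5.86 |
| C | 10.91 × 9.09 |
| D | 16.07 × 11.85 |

B

Target 5:4 ≈ 1.250.
A: 1.106 (Δ0.144)  B: 1.241 (Δ0.009)  C: 1.200 (Δ0.050)  D: 1.356 (Δ0.106)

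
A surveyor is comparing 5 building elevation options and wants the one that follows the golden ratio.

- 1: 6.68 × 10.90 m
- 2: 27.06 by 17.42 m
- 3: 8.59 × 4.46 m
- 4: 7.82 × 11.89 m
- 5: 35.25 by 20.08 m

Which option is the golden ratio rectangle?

1

Target golden ratio ≈ 1.618.
1: 1.632 (Δ0.014)  2: 1.553 (Δ0.065)  3: 1.926 (Δ0.308)  4: 1.520 (Δ0.098)  5: 1.755 (Δ0.137)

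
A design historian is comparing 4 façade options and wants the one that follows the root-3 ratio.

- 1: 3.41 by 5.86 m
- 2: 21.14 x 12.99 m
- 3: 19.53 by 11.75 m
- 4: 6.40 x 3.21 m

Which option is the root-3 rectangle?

1

Target root-3 ≈ 1.732.
1: 1.718 (Δ0.014)  2: 1.627 (Δ0.105)  3: 1.662 (Δ0.070)  4: 1.994 (Δ0.262)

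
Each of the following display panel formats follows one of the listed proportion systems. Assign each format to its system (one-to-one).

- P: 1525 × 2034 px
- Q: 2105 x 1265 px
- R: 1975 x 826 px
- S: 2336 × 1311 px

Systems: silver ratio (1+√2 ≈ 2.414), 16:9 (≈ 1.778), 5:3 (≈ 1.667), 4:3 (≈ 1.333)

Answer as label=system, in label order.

P=4:3, Q=5:3, R=silver ratio, S=16:9

P = 2034/1525 ≈ 1.334 → 4:3 (1.333)
Q = 2105/1265 ≈ 1.664 → 5:3 (1.667)
R = 1975/826 ≈ 2.391 → silver ratio (2.414)
S = 2336/1311 ≈ 1.782 → 16:9 (1.778)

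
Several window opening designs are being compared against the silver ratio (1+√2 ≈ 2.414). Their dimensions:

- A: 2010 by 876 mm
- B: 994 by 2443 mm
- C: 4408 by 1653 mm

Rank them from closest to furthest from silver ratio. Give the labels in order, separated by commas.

A: 2010/876 ≈ 2.295 → |2.295 − 2.414| = 0.119
B: 2443/994 ≈ 2.458 → |2.458 − 2.414| = 0.044
C: 4408/1653 ≈ 2.667 → |2.667 − 2.414| = 0.253

B, A, C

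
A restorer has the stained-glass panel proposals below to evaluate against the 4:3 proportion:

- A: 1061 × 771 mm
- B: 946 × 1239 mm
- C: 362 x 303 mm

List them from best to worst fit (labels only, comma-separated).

B, A, C

A: 1061/771 ≈ 1.376 → |1.376 − 1.333| = 0.043
B: 1239/946 ≈ 1.310 → |1.310 − 1.333| = 0.023
C: 362/303 ≈ 1.195 → |1.195 − 1.333| = 0.138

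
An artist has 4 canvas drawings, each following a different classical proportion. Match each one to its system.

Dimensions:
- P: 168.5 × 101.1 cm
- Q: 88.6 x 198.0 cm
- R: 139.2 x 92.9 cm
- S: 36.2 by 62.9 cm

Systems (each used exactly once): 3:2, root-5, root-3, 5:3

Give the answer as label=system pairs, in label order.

Ratios: P ≈ 1.667; Q ≈ 2.235; R ≈ 1.498; S ≈ 1.738.
Targets: 3:2 ≈ 1.500; root-5 ≈ 2.236; root-3 ≈ 1.732; 5:3 ≈ 1.667.

P=5:3, Q=root-5, R=3:2, S=root-3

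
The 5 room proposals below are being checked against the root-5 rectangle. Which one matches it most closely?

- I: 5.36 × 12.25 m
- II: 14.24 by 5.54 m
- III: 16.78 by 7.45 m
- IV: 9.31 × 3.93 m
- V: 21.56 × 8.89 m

III

Ratios (long/short): I ≈ 2.285; II ≈ 2.570; III ≈ 2.252; IV ≈ 2.369; V ≈ 2.425.
root-5 ≈ 2.236; option III is nearest (Δ 0.016).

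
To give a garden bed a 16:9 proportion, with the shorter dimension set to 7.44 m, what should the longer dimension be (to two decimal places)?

16:9 ≈ 1.77778.
Longer side = 7.44 × 1.77778 ≈ 13.2267 → 13.23 m.

13.23 m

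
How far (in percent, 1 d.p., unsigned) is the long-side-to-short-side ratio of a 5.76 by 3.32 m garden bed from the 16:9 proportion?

2.4%

Ratio = 5.76 / 3.32 ≈ 1.7349.
Ideal 16:9 ≈ 1.7778. |1.7349 − 1.7778| / 1.7778 ≈ 2.41% → 2.4%.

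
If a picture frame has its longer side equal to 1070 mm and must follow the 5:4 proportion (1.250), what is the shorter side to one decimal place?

5:4 = 1.25000.
Shorter side = 1070 ÷ 1.25000 ≈ 856.000 → 856.0 mm.

856.0 mm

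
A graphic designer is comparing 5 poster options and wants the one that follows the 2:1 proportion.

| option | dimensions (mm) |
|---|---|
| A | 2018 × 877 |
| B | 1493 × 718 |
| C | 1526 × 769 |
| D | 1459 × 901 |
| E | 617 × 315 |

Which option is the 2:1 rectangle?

Target 2:1 ≈ 2.000.
A: 2.301 (Δ0.301)  B: 2.079 (Δ0.079)  C: 1.984 (Δ0.016)  D: 1.619 (Δ0.381)  E: 1.959 (Δ0.041)

C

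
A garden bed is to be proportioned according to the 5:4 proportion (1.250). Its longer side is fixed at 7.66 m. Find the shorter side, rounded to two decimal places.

5:4 = 1.25000.
Shorter side = 7.66 ÷ 1.25000 ≈ 6.1280 → 6.13 m.

6.13 m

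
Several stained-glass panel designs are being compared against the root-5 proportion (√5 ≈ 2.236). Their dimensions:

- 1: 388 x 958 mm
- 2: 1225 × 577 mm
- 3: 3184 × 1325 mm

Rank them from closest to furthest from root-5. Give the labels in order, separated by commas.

2, 3, 1

Ratios: 1 = 958 / 388 ≈ 2.469; 2 = 1225 / 577 ≈ 2.123; 3 = 3184 / 1325 ≈ 2.403.
|Δ from 2.236|: 1 0.233; 2 0.113; 3 0.167.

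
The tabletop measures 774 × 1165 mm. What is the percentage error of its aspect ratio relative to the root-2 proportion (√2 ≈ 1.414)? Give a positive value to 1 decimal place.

6.4%

Ratio = 1165 / 774 ≈ 1.5052.
Ideal root-2 ≈ 1.4142. |1.5052 − 1.4142| / 1.4142 ≈ 6.43% → 6.4%.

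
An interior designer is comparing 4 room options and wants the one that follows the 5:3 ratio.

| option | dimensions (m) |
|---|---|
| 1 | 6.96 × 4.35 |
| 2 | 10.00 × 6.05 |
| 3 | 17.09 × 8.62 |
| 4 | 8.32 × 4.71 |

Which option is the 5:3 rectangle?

Target 5:3 ≈ 1.667.
1: 1.600 (Δ0.067)  2: 1.653 (Δ0.014)  3: 1.983 (Δ0.316)  4: 1.766 (Δ0.099)

2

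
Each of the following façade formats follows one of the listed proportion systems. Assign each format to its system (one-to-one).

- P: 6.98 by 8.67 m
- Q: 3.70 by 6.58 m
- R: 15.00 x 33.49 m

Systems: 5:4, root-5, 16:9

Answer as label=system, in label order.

P = 8.67/6.98 ≈ 1.242 → 5:4 (1.250)
Q = 6.58/3.70 ≈ 1.778 → 16:9 (1.778)
R = 33.49/15.00 ≈ 2.233 → root-5 (2.236)

P=5:4, Q=16:9, R=root-5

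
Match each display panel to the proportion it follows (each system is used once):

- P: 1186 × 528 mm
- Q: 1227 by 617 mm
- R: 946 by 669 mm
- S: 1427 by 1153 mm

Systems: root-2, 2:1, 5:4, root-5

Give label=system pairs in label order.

P=root-5, Q=2:1, R=root-2, S=5:4

Ratios: P ≈ 2.246; Q ≈ 1.989; R ≈ 1.414; S ≈ 1.238.
Targets: root-2 ≈ 1.414; 2:1 ≈ 2.000; 5:4 ≈ 1.250; root-5 ≈ 2.236.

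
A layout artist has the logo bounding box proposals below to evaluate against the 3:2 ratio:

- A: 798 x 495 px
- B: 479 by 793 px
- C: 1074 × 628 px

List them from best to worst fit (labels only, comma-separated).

A: 798/495 ≈ 1.612 → |1.612 − 1.500| = 0.112
B: 793/479 ≈ 1.656 → |1.656 − 1.500| = 0.156
C: 1074/628 ≈ 1.710 → |1.710 − 1.500| = 0.210

A, B, C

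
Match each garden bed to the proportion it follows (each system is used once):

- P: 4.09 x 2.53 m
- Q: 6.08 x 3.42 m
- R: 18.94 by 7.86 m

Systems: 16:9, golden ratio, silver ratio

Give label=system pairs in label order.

P=golden ratio, Q=16:9, R=silver ratio

Ratios: P ≈ 1.617; Q ≈ 1.778; R ≈ 2.410.
Targets: 16:9 ≈ 1.778; golden ratio ≈ 1.618; silver ratio ≈ 2.414.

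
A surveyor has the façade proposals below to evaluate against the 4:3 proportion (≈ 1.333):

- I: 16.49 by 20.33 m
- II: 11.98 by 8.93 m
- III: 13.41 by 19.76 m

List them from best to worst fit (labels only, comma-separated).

II, I, III

I: 20.33/16.49 ≈ 1.233 → |1.233 − 1.333| = 0.100
II: 11.98/8.93 ≈ 1.342 → |1.342 − 1.333| = 0.009
III: 19.76/13.41 ≈ 1.474 → |1.474 − 1.333| = 0.141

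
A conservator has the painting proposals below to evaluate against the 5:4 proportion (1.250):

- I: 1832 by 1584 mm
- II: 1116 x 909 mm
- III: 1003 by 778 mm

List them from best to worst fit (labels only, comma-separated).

I: 1832/1584 ≈ 1.157 → |1.157 − 1.250| = 0.093
II: 1116/909 ≈ 1.228 → |1.228 − 1.250| = 0.022
III: 1003/778 ≈ 1.289 → |1.289 − 1.250| = 0.039

II, III, I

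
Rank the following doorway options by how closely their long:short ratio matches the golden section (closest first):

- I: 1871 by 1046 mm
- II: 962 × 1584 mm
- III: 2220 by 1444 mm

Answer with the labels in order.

I: 1871/1046 ≈ 1.789 → |1.789 − 1.618| = 0.171
II: 1584/962 ≈ 1.647 → |1.647 − 1.618| = 0.029
III: 2220/1444 ≈ 1.537 → |1.537 − 1.618| = 0.081

II, III, I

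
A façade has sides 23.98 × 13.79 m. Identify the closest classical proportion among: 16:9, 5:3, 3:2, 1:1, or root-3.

root-3

23.98/13.79 ≈ 1.739. Nearest candidates are root-3 (1.732, off by 0.007) and 16:9 (1.778, off by 0.039).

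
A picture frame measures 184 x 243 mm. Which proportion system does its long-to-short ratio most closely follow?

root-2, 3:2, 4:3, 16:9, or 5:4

243/184 ≈ 1.321. Nearest candidates are 4:3 (1.333, off by 0.012) and 5:4 (1.250, off by 0.071).

4:3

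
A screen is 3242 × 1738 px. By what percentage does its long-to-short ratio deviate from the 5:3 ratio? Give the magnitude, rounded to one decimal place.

11.9%

Ratio = 3242 / 1738 ≈ 1.8654.
Ideal 5:3 ≈ 1.6667. |1.8654 − 1.6667| / 1.6667 ≈ 11.92% → 11.9%.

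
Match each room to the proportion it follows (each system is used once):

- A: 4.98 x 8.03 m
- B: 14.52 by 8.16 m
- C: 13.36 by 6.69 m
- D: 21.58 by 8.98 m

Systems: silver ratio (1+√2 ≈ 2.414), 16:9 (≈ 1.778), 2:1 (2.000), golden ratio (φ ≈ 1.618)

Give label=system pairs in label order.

A = 8.03/4.98 ≈ 1.612 → golden ratio (1.618)
B = 14.52/8.16 ≈ 1.779 → 16:9 (1.778)
C = 13.36/6.69 ≈ 1.997 → 2:1 (2.000)
D = 21.58/8.98 ≈ 2.403 → silver ratio (2.414)

A=golden ratio, B=16:9, C=2:1, D=silver ratio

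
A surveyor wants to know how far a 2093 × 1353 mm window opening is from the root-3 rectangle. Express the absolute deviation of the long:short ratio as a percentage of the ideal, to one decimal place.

Ratio = 2093 / 1353 ≈ 1.5469.
Ideal root-3 ≈ 1.7321. |1.5469 − 1.7321| / 1.7321 ≈ 10.69% → 10.7%.

10.7%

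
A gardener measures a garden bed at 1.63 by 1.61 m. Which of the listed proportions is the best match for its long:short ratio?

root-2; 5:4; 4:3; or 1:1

1:1

Ratio = 1.63 / 1.61 ≈ 1.012.
Distances: root-2 1.414 (Δ 0.402); 5:4 1.250 (Δ 0.238); 4:3 1.333 (Δ 0.321); 1:1 1.000 (Δ 0.012).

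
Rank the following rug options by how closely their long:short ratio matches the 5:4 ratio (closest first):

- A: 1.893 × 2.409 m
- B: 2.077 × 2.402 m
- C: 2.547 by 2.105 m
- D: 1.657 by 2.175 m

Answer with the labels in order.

A, C, D, B

Ratios: A = 2.409 / 1.893 ≈ 1.273; B = 2.402 / 2.077 ≈ 1.156; C = 2.547 / 2.105 ≈ 1.210; D = 2.175 / 1.657 ≈ 1.313.
|Δ from 1.250|: A 0.023; B 0.094; C 0.040; D 0.063.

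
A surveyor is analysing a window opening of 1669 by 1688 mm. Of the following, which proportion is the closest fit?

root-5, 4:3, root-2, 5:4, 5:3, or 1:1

Ratio = 1688 / 1669 ≈ 1.011.
Distances: root-5 2.236 (Δ 1.225); 4:3 1.333 (Δ 0.322); root-2 1.414 (Δ 0.403); 5:4 1.250 (Δ 0.239); 5:3 1.667 (Δ 0.656); 1:1 1.000 (Δ 0.011).

1:1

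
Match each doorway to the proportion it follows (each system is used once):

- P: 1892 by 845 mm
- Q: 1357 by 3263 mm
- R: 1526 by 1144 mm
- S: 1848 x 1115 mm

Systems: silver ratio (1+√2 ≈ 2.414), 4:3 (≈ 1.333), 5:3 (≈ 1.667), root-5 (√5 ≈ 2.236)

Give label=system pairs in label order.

Ratios: P ≈ 2.239; Q ≈ 2.405; R ≈ 1.334; S ≈ 1.657.
Targets: silver ratio ≈ 2.414; 4:3 ≈ 1.333; 5:3 ≈ 1.667; root-5 ≈ 2.236.

P=root-5, Q=silver ratio, R=4:3, S=5:3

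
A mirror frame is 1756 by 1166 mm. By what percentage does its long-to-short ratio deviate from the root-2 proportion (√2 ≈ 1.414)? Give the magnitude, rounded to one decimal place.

6.5%

Ratio = 1756 / 1166 ≈ 1.5060.
Ideal root-2 ≈ 1.4142. |1.5060 − 1.4142| / 1.4142 ≈ 6.49% → 6.5%.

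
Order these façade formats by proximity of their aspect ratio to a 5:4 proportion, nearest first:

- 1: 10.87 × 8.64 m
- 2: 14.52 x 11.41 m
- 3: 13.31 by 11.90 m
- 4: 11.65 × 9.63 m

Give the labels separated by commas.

1, 2, 4, 3

1: 10.87/8.64 ≈ 1.258 → |1.258 − 1.250| = 0.008
2: 14.52/11.41 ≈ 1.273 → |1.273 − 1.250| = 0.023
3: 13.31/11.90 ≈ 1.118 → |1.118 − 1.250| = 0.132
4: 11.65/9.63 ≈ 1.210 → |1.210 − 1.250| = 0.040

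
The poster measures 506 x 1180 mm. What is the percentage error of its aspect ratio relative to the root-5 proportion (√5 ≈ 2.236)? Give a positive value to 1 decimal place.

4.3%

Ratio = 1180 / 506 ≈ 2.3320.
Ideal root-5 ≈ 2.2361. |2.3320 − 2.2361| / 2.2361 ≈ 4.29% → 4.3%.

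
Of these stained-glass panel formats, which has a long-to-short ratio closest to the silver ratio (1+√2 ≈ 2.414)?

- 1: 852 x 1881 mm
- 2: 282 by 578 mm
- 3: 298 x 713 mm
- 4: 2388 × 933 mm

Target silver ratio ≈ 2.414.
1: 2.208 (Δ0.206)  2: 2.050 (Δ0.364)  3: 2.393 (Δ0.021)  4: 2.559 (Δ0.145)

3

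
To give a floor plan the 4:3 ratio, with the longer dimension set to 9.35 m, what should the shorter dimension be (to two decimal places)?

7.01 m

4:3 ≈ 1.33333.
Shorter side = 9.35 ÷ 1.33333 ≈ 7.0125 → 7.01 m.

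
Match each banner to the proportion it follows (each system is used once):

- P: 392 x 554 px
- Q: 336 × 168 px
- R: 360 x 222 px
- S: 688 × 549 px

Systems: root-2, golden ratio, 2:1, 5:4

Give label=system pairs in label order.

Ratios: P ≈ 1.413; Q ≈ 2.000; R ≈ 1.622; S ≈ 1.253.
Targets: root-2 ≈ 1.414; golden ratio ≈ 1.618; 2:1 ≈ 2.000; 5:4 ≈ 1.250.

P=root-2, Q=2:1, R=golden ratio, S=5:4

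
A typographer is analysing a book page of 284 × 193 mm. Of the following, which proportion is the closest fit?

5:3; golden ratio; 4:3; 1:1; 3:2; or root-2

3:2

Ratio = 284 / 193 ≈ 1.472.
Distances: 5:3 1.667 (Δ 0.195); golden ratio 1.618 (Δ 0.146); 4:3 1.333 (Δ 0.139); 1:1 1.000 (Δ 0.472); 3:2 1.500 (Δ 0.028); root-2 1.414 (Δ 0.058).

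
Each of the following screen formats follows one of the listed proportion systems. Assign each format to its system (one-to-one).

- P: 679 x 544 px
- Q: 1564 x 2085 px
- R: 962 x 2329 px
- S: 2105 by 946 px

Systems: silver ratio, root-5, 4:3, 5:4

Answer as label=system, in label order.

P=5:4, Q=4:3, R=silver ratio, S=root-5

P = 679/544 ≈ 1.248 → 5:4 (1.250)
Q = 2085/1564 ≈ 1.333 → 4:3 (1.333)
R = 2329/962 ≈ 2.421 → silver ratio (2.414)
S = 2105/946 ≈ 2.225 → root-5 (2.236)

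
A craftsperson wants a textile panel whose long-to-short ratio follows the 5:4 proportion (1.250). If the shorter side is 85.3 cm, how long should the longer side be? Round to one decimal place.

106.6 cm

5:4 = 1.25000.
Longer side = 85.3 × 1.25000 ≈ 106.625 → 106.6 cm.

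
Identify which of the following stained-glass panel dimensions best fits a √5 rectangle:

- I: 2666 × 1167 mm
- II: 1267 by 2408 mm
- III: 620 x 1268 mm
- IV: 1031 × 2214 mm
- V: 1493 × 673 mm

Ratios (long/short): I ≈ 2.284; II ≈ 1.901; III ≈ 2.045; IV ≈ 2.147; V ≈ 2.218.
root-5 ≈ 2.236; option V is nearest (Δ 0.018).

V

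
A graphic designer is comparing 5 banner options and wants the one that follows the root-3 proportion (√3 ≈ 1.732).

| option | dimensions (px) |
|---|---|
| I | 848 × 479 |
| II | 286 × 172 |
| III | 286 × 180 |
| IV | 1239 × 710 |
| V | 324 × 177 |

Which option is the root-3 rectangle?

IV

Target root-3 ≈ 1.732.
I: 1.770 (Δ0.038)  II: 1.663 (Δ0.069)  III: 1.589 (Δ0.143)  IV: 1.745 (Δ0.013)  V: 1.831 (Δ0.099)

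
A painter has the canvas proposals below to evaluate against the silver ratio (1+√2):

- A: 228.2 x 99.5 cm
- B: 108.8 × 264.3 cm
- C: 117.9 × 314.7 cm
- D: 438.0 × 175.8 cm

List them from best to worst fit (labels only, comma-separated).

Ratios: A = 228.2 / 99.5 ≈ 2.293; B = 264.3 / 108.8 ≈ 2.429; C = 314.7 / 117.9 ≈ 2.669; D = 438.0 / 175.8 ≈ 2.491.
|Δ from 2.414|: A 0.121; B 0.015; C 0.255; D 0.077.

B, D, A, C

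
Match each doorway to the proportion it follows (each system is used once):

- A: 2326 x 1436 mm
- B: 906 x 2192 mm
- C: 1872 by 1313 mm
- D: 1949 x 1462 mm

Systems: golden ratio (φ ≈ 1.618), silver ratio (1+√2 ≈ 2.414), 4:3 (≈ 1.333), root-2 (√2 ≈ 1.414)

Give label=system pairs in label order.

Ratios: A ≈ 1.620; B ≈ 2.419; C ≈ 1.426; D ≈ 1.333.
Targets: golden ratio ≈ 1.618; silver ratio ≈ 2.414; 4:3 ≈ 1.333; root-2 ≈ 1.414.

A=golden ratio, B=silver ratio, C=root-2, D=4:3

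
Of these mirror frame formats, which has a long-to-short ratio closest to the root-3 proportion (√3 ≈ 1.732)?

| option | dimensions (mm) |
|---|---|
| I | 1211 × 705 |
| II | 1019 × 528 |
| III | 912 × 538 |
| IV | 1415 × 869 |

Ratios (long/short): I ≈ 1.718; II ≈ 1.930; III ≈ 1.695; IV ≈ 1.628.
root-3 ≈ 1.732; option I is nearest (Δ 0.014).

I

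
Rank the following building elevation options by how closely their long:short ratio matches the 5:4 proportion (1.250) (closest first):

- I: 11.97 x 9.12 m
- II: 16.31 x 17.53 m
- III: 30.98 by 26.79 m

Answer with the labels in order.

Ratios: I = 11.97 / 9.12 ≈ 1.313; II = 17.53 / 16.31 ≈ 1.075; III = 30.98 / 26.79 ≈ 1.156.
|Δ from 1.250|: I 0.063; II 0.175; III 0.094.

I, III, II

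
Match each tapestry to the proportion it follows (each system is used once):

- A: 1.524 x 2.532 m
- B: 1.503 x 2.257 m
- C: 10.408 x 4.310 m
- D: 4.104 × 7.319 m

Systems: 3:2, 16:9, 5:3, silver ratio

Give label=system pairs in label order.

A=5:3, B=3:2, C=silver ratio, D=16:9

A = 2.532/1.524 ≈ 1.661 → 5:3 (1.667)
B = 2.257/1.503 ≈ 1.502 → 3:2 (1.500)
C = 10.408/4.310 ≈ 2.415 → silver ratio (2.414)
D = 7.319/4.104 ≈ 1.783 → 16:9 (1.778)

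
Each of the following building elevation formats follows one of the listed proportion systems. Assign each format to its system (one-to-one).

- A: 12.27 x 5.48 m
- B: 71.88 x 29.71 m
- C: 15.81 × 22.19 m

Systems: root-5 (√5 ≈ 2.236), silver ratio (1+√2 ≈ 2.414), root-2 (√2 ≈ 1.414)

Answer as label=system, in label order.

A = 12.27/5.48 ≈ 2.239 → root-5 (2.236)
B = 71.88/29.71 ≈ 2.419 → silver ratio (2.414)
C = 22.19/15.81 ≈ 1.404 → root-2 (1.414)

A=root-5, B=silver ratio, C=root-2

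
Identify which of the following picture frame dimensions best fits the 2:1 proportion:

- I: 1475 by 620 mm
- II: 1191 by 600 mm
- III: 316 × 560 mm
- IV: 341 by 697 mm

Ratios (long/short): I ≈ 2.379; II ≈ 1.985; III ≈ 1.772; IV ≈ 2.044.
2:1 ≈ 2.000; option II is nearest (Δ 0.015).

II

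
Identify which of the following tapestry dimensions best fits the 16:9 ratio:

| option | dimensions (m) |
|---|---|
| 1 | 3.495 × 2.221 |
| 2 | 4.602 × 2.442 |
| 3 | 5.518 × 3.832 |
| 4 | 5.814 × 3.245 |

Ratios (long/short): 1 ≈ 1.574; 2 ≈ 1.885; 3 ≈ 1.440; 4 ≈ 1.792.
16:9 ≈ 1.778; option 4 is nearest (Δ 0.014).

4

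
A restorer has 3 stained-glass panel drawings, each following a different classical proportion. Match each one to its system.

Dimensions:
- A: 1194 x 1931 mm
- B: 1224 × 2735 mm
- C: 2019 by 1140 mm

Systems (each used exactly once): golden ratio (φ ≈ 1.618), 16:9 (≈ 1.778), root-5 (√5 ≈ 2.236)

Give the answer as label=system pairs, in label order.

Ratios: A ≈ 1.617; B ≈ 2.234; C ≈ 1.771.
Targets: golden ratio ≈ 1.618; 16:9 ≈ 1.778; root-5 ≈ 2.236.

A=golden ratio, B=root-5, C=16:9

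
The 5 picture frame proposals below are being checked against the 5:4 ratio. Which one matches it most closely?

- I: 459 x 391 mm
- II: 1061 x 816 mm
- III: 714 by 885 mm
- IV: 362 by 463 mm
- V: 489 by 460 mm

III

Ratios (long/short): I ≈ 1.174; II ≈ 1.300; III ≈ 1.239; IV ≈ 1.279; V ≈ 1.063.
5:4 ≈ 1.250; option III is nearest (Δ 0.011).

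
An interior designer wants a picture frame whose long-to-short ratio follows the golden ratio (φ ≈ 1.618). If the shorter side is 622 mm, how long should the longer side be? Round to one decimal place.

golden ratio ≈ 1.61803.
Longer side = 622 × 1.61803 ≈ 1006.415 → 1006.4 mm.

1006.4 mm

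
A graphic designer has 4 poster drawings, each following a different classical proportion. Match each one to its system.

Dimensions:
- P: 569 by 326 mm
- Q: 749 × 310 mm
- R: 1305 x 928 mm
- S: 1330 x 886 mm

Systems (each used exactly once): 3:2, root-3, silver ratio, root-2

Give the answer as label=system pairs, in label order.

P = 569/326 ≈ 1.745 → root-3 (1.732)
Q = 749/310 ≈ 2.416 → silver ratio (2.414)
R = 1305/928 ≈ 1.406 → root-2 (1.414)
S = 1330/886 ≈ 1.501 → 3:2 (1.500)

P=root-3, Q=silver ratio, R=root-2, S=3:2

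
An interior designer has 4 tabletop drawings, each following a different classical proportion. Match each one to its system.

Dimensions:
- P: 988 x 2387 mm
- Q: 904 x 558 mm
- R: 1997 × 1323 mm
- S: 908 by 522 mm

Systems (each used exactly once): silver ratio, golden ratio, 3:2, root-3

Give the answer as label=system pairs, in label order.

P=silver ratio, Q=golden ratio, R=3:2, S=root-3

P = 2387/988 ≈ 2.416 → silver ratio (2.414)
Q = 904/558 ≈ 1.620 → golden ratio (1.618)
R = 1997/1323 ≈ 1.509 → 3:2 (1.500)
S = 908/522 ≈ 1.739 → root-3 (1.732)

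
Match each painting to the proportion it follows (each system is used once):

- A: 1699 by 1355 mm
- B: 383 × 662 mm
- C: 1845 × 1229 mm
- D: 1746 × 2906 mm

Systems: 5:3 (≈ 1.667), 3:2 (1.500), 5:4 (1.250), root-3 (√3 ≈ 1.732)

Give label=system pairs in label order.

Ratios: A ≈ 1.254; B ≈ 1.728; C ≈ 1.501; D ≈ 1.664.
Targets: 5:3 ≈ 1.667; 3:2 ≈ 1.500; 5:4 ≈ 1.250; root-3 ≈ 1.732.

A=5:4, B=root-3, C=3:2, D=5:3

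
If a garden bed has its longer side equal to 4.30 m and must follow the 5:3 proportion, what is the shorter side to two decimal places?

2.58 m

5:3 ≈ 1.66667.
Shorter side = 4.30 ÷ 1.66667 ≈ 2.5800 → 2.58 m.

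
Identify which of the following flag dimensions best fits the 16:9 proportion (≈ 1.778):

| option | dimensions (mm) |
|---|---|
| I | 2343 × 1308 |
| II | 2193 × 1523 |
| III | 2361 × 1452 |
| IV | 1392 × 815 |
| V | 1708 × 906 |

Ratios (long/short): I ≈ 1.791; II ≈ 1.440; III ≈ 1.626; IV ≈ 1.708; V ≈ 1.885.
16:9 ≈ 1.778; option I is nearest (Δ 0.013).

I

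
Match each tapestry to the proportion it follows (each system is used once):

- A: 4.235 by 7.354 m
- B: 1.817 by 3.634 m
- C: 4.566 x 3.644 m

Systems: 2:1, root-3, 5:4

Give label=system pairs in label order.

A = 7.354/4.235 ≈ 1.736 → root-3 (1.732)
B = 3.634/1.817 ≈ 2.000 → 2:1 (2.000)
C = 4.566/3.644 ≈ 1.253 → 5:4 (1.250)

A=root-3, B=2:1, C=5:4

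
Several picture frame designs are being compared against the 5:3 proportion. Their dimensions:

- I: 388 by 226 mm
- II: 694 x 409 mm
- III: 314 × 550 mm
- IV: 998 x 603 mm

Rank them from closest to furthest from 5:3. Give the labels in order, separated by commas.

Ratios: I = 388 / 226 ≈ 1.717; II = 694 / 409 ≈ 1.697; III = 550 / 314 ≈ 1.752; IV = 998 / 603 ≈ 1.655.
|Δ from 1.667|: I 0.050; II 0.030; III 0.085; IV 0.012.

IV, II, I, III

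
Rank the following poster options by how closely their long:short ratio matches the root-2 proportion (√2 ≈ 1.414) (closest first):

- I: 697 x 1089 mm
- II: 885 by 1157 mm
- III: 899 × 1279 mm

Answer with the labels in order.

III, II, I

I: 1089/697 ≈ 1.562 → |1.562 − 1.414| = 0.148
II: 1157/885 ≈ 1.307 → |1.307 − 1.414| = 0.107
III: 1279/899 ≈ 1.423 → |1.423 − 1.414| = 0.009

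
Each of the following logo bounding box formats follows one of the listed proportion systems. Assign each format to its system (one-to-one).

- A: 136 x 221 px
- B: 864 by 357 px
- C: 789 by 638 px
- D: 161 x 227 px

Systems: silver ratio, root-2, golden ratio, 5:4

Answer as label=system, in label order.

Ratios: A ≈ 1.625; B ≈ 2.420; C ≈ 1.237; D ≈ 1.410.
Targets: silver ratio ≈ 2.414; root-2 ≈ 1.414; golden ratio ≈ 1.618; 5:4 ≈ 1.250.

A=golden ratio, B=silver ratio, C=5:4, D=root-2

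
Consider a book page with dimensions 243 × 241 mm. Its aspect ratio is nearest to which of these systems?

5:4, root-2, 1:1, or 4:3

243/241 ≈ 1.008. Nearest candidates are 1:1 (1.000, off by 0.008) and 5:4 (1.250, off by 0.242).

1:1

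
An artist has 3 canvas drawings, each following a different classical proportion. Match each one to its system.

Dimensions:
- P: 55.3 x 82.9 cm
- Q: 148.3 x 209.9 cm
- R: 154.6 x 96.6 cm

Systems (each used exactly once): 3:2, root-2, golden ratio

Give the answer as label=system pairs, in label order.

Ratios: P ≈ 1.499; Q ≈ 1.415; R ≈ 1.600.
Targets: 3:2 ≈ 1.500; root-2 ≈ 1.414; golden ratio ≈ 1.618.

P=3:2, Q=root-2, R=golden ratio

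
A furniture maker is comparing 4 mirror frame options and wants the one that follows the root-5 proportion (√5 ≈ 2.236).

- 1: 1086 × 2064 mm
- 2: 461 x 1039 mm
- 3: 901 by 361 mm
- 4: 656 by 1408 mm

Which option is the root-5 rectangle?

2

Target root-5 ≈ 2.236.
1: 1.901 (Δ0.335)  2: 2.254 (Δ0.018)  3: 2.496 (Δ0.260)  4: 2.146 (Δ0.090)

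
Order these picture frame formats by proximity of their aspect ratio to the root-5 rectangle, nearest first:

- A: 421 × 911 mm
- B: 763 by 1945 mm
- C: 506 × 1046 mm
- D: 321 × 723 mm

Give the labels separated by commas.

D, A, C, B

A: 911/421 ≈ 2.164 → |2.164 − 2.236| = 0.072
B: 1945/763 ≈ 2.549 → |2.549 − 2.236| = 0.313
C: 1046/506 ≈ 2.067 → |2.067 − 2.236| = 0.169
D: 723/321 ≈ 2.252 → |2.252 − 2.236| = 0.016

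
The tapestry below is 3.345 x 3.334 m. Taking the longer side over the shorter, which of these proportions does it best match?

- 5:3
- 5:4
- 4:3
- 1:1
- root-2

1:1

3.345/3.334 ≈ 1.003. Nearest candidates are 1:1 (1.000, off by 0.003) and 5:4 (1.250, off by 0.247).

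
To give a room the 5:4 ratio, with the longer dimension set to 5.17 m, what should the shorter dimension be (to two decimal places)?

4.14 m

5:4 = 1.25000.
Shorter side = 5.17 ÷ 1.25000 ≈ 4.1360 → 4.14 m.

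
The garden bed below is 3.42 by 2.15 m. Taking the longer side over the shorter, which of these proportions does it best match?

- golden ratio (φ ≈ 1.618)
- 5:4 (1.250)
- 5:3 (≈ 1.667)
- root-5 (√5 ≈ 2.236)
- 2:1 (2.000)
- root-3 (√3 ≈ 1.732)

3.42/2.15 ≈ 1.591. Nearest candidates are golden ratio (1.618, off by 0.027) and 5:3 (1.667, off by 0.076).

golden ratio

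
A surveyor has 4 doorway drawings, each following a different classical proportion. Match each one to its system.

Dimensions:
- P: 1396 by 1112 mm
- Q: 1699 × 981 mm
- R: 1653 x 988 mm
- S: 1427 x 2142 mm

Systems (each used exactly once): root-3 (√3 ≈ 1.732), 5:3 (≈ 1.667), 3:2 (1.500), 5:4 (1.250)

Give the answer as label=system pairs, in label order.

Ratios: P ≈ 1.255; Q ≈ 1.732; R ≈ 1.673; S ≈ 1.501.
Targets: root-3 ≈ 1.732; 5:3 ≈ 1.667; 3:2 ≈ 1.500; 5:4 ≈ 1.250.

P=5:4, Q=root-3, R=5:3, S=3:2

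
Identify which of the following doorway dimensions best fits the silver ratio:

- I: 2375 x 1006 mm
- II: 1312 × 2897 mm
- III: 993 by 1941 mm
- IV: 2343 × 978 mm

IV

Target silver ratio ≈ 2.414.
I: 2.361 (Δ0.053)  II: 2.208 (Δ0.206)  III: 1.955 (Δ0.459)  IV: 2.396 (Δ0.018)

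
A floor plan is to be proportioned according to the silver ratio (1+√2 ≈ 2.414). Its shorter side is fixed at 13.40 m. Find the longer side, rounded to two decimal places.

32.35 m

silver ratio ≈ 2.41421.
Longer side = 13.40 × 2.41421 ≈ 32.3504 → 32.35 m.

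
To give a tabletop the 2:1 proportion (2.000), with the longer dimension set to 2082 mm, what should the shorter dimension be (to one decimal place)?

2:1 = 2.00000.
Shorter side = 2082 ÷ 2.00000 ≈ 1041.000 → 1041.0 mm.

1041.0 mm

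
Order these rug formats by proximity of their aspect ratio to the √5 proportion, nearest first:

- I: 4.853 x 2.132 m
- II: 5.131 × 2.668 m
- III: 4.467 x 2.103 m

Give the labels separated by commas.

I, III, II

Ratios: I = 4.853 / 2.132 ≈ 2.276; II = 5.131 / 2.668 ≈ 1.923; III = 4.467 / 2.103 ≈ 2.124.
|Δ from 2.236|: I 0.040; II 0.313; III 0.112.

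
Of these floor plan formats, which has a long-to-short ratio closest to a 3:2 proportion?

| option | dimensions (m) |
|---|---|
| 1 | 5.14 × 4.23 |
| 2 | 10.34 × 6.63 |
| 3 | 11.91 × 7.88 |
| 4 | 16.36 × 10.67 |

3

Ratios (long/short): 1 ≈ 1.215; 2 ≈ 1.560; 3 ≈ 1.511; 4 ≈ 1.533.
3:2 ≈ 1.500; option 3 is nearest (Δ 0.011).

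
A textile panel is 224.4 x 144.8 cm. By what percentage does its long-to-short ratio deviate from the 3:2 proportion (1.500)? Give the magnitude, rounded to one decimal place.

Ratio = 224.4 / 144.8 ≈ 1.5497.
Ideal 3:2 = 1.5000. |1.5497 − 1.5000| / 1.5000 ≈ 3.31% → 3.3%.

3.3%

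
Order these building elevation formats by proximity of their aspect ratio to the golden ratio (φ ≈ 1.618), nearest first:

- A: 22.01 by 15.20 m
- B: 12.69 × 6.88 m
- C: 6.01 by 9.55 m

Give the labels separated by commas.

Ratios: A = 22.01 / 15.20 ≈ 1.448; B = 12.69 / 6.88 ≈ 1.844; C = 9.55 / 6.01 ≈ 1.589.
|Δ from 1.618|: A 0.170; B 0.226; C 0.029.

C, A, B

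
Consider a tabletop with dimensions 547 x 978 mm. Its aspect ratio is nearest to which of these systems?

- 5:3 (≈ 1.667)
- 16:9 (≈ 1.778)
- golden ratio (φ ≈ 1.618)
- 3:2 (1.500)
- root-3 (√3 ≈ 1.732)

16:9

978/547 ≈ 1.788. Nearest candidates are 16:9 (1.778, off by 0.010) and root-3 (1.732, off by 0.056).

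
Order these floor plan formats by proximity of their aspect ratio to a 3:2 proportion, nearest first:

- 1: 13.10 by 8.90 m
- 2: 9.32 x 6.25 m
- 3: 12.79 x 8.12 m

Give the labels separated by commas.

2, 1, 3

Ratios: 1 = 13.10 / 8.90 ≈ 1.472; 2 = 9.32 / 6.25 ≈ 1.491; 3 = 12.79 / 8.12 ≈ 1.575.
|Δ from 1.500|: 1 0.028; 2 0.009; 3 0.075.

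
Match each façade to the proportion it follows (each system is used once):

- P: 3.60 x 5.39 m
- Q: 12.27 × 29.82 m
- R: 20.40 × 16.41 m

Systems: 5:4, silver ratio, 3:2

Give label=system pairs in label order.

P=3:2, Q=silver ratio, R=5:4

Ratios: P ≈ 1.497; Q ≈ 2.430; R ≈ 1.243.
Targets: 5:4 ≈ 1.250; silver ratio ≈ 2.414; 3:2 ≈ 1.500.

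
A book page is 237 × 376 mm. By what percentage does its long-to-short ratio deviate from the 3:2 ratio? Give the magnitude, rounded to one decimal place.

Ratio = 376 / 237 ≈ 1.5865.
Ideal 3:2 = 1.5000. |1.5865 − 1.5000| / 1.5000 ≈ 5.77% → 5.8%.

5.8%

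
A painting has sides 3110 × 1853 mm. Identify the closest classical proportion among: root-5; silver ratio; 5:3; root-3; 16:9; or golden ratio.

5:3

Ratio = 3110 / 1853 ≈ 1.678.
Distances: root-5 2.236 (Δ 0.558); silver ratio 2.414 (Δ 0.736); 5:3 1.667 (Δ 0.011); root-3 1.732 (Δ 0.054); 16:9 1.778 (Δ 0.100); golden ratio 1.618 (Δ 0.060).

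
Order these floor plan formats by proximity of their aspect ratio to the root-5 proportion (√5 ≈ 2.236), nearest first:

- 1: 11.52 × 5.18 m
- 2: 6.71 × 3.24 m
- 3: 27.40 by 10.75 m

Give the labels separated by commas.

1, 2, 3

Ratios: 1 = 11.52 / 5.18 ≈ 2.224; 2 = 6.71 / 3.24 ≈ 2.071; 3 = 27.40 / 10.75 ≈ 2.549.
|Δ from 2.236|: 1 0.012; 2 0.165; 3 0.313.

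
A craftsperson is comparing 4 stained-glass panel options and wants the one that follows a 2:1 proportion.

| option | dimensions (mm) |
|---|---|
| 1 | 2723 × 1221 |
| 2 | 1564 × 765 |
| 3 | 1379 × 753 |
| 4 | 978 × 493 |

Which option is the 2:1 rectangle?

4

Target 2:1 ≈ 2.000.
1: 2.230 (Δ0.230)  2: 2.044 (Δ0.044)  3: 1.831 (Δ0.169)  4: 1.984 (Δ0.016)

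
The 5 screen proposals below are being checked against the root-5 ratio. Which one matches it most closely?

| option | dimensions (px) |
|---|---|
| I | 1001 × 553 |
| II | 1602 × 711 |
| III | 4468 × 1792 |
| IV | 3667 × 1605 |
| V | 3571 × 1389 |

Ratios (long/short): I ≈ 1.810; II ≈ 2.253; III ≈ 2.493; IV ≈ 2.285; V ≈ 2.571.
root-5 ≈ 2.236; option II is nearest (Δ 0.017).

II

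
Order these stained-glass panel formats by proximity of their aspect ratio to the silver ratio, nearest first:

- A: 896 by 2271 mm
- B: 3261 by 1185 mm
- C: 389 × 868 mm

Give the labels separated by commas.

Ratios: A = 2271 / 896 ≈ 2.535; B = 3261 / 1185 ≈ 2.752; C = 868 / 389 ≈ 2.231.
|Δ from 2.414|: A 0.121; B 0.338; C 0.183.

A, C, B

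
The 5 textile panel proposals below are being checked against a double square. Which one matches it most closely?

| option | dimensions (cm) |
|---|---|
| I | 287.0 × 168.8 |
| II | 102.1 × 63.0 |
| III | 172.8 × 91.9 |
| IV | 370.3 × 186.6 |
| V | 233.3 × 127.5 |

IV

Ratios (long/short): I ≈ 1.700; II ≈ 1.621; III ≈ 1.880; IV ≈ 1.984; V ≈ 1.830.
2:1 ≈ 2.000; option IV is nearest (Δ 0.016).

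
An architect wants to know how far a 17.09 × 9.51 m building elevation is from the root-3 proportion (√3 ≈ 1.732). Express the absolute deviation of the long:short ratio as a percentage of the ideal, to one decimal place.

Ratio = 17.09 / 9.51 ≈ 1.7971.
Ideal root-3 ≈ 1.7321. |1.7971 − 1.7321| / 1.7321 ≈ 3.75% → 3.8%.

3.8%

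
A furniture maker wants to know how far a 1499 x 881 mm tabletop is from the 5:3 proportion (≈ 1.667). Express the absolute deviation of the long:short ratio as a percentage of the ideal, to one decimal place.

Ratio = 1499 / 881 ≈ 1.7015.
Ideal 5:3 ≈ 1.6667. |1.7015 − 1.6667| / 1.6667 ≈ 2.09% → 2.1%.

2.1%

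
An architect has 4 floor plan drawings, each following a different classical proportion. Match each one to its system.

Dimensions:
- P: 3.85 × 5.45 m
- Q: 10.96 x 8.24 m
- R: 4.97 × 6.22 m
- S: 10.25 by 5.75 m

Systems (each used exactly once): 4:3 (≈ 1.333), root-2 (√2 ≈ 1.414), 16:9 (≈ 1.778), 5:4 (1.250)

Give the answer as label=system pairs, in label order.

P=root-2, Q=4:3, R=5:4, S=16:9

Ratios: P ≈ 1.416; Q ≈ 1.330; R ≈ 1.252; S ≈ 1.783.
Targets: 4:3 ≈ 1.333; root-2 ≈ 1.414; 16:9 ≈ 1.778; 5:4 ≈ 1.250.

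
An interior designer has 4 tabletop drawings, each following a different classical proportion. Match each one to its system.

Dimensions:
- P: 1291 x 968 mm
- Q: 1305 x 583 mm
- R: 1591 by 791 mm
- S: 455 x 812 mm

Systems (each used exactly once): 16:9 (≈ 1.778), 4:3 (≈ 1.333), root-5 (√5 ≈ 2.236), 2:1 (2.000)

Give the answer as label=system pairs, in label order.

P=4:3, Q=root-5, R=2:1, S=16:9

P = 1291/968 ≈ 1.334 → 4:3 (1.333)
Q = 1305/583 ≈ 2.238 → root-5 (2.236)
R = 1591/791 ≈ 2.011 → 2:1 (2.000)
S = 812/455 ≈ 1.785 → 16:9 (1.778)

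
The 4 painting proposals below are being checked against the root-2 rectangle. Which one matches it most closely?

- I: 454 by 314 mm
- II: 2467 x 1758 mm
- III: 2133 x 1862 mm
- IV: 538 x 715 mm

II

Ratios (long/short): I ≈ 1.446; II ≈ 1.403; III ≈ 1.146; IV ≈ 1.329.
root-2 ≈ 1.414; option II is nearest (Δ 0.011).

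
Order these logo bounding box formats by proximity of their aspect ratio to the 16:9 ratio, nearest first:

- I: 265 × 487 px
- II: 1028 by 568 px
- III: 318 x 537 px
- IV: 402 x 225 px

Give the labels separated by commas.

Ratios: I = 487 / 265 ≈ 1.838; II = 1028 / 568 ≈ 1.810; III = 537 / 318 ≈ 1.689; IV = 402 / 225 ≈ 1.787.
|Δ from 1.778|: I 0.060; II 0.032; III 0.089; IV 0.009.

IV, II, I, III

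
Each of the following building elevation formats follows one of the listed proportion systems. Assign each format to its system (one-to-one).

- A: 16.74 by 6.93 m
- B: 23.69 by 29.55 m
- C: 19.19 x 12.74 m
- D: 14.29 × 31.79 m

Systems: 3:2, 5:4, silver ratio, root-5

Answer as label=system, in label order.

A = 16.74/6.93 ≈ 2.416 → silver ratio (2.414)
B = 29.55/23.69 ≈ 1.247 → 5:4 (1.250)
C = 19.19/12.74 ≈ 1.506 → 3:2 (1.500)
D = 31.79/14.29 ≈ 2.225 → root-5 (2.236)

A=silver ratio, B=5:4, C=3:2, D=root-5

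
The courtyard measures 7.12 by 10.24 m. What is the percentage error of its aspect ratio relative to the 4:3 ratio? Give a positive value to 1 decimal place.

Ratio = 10.24 / 7.12 ≈ 1.4382.
Ideal 4:3 ≈ 1.3333. |1.4382 − 1.3333| / 1.3333 ≈ 7.87% → 7.9%.

7.9%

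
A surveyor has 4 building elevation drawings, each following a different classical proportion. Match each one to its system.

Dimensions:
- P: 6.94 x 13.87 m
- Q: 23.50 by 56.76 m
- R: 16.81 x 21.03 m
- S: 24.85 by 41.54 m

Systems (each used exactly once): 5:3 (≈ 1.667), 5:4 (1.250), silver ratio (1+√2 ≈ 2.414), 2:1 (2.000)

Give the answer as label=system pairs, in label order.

P=2:1, Q=silver ratio, R=5:4, S=5:3

Ratios: P ≈ 1.999; Q ≈ 2.415; R ≈ 1.251; S ≈ 1.672.
Targets: 5:3 ≈ 1.667; 5:4 ≈ 1.250; silver ratio ≈ 2.414; 2:1 ≈ 2.000.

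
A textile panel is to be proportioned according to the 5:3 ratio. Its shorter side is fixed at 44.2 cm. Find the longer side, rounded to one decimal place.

5:3 ≈ 1.66667.
Longer side = 44.2 × 1.66667 ≈ 73.667 → 73.7 cm.

73.7 cm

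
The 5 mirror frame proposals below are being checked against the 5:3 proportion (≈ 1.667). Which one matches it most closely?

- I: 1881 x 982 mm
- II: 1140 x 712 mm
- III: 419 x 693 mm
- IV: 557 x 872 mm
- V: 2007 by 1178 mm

Ratios (long/short): I ≈ 1.915; II ≈ 1.601; III ≈ 1.654; IV ≈ 1.566; V ≈ 1.704.
5:3 ≈ 1.667; option III is nearest (Δ 0.013).

III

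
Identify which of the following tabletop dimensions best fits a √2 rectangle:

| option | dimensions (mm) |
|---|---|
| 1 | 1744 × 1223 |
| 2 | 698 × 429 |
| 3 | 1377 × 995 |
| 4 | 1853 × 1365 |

1

Ratios (long/short): 1 ≈ 1.426; 2 ≈ 1.627; 3 ≈ 1.384; 4 ≈ 1.358.
root-2 ≈ 1.414; option 1 is nearest (Δ 0.012).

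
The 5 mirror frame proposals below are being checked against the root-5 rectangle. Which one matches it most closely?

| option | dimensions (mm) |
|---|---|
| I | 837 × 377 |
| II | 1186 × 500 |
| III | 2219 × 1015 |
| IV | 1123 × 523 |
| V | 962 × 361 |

I

Target root-5 ≈ 2.236.
I: 2.220 (Δ0.016)  II: 2.372 (Δ0.136)  III: 2.186 (Δ0.050)  IV: 2.147 (Δ0.089)  V: 2.665 (Δ0.429)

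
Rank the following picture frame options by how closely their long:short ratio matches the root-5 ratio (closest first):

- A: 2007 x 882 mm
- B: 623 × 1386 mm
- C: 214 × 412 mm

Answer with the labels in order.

Ratios: A = 2007 / 882 ≈ 2.276; B = 1386 / 623 ≈ 2.225; C = 412 / 214 ≈ 1.925.
|Δ from 2.236|: A 0.040; B 0.011; C 0.311.

B, A, C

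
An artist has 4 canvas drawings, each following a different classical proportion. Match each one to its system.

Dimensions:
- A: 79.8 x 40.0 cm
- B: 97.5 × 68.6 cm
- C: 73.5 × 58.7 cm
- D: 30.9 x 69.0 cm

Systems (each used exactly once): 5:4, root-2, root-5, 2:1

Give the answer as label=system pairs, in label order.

A = 79.8/40.0 ≈ 1.995 → 2:1 (2.000)
B = 97.5/68.6 ≈ 1.421 → root-2 (1.414)
C = 73.5/58.7 ≈ 1.252 → 5:4 (1.250)
D = 69.0/30.9 ≈ 2.233 → root-5 (2.236)

A=2:1, B=root-2, C=5:4, D=root-5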